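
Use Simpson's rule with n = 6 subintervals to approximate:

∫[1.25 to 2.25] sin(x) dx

f(x) = sin(x)
a = 1.25, b = 2.25, n = 6
h = (b - a)/n = 0.166667

Simpson's rule: (h/3)[f(x₀) + 4f(x₁) + 2f(x₂) + ... + f(xₙ)]

x_0 = 1.2500, f(x_0) = 0.948985, coefficient = 1
x_1 = 1.4167, f(x_1) = 0.988146, coefficient = 4
x_2 = 1.5833, f(x_2) = 0.999921, coefficient = 2
x_3 = 1.7500, f(x_3) = 0.983986, coefficient = 4
x_4 = 1.9167, f(x_4) = 0.940781, coefficient = 2
x_5 = 2.0833, f(x_5) = 0.871503, coefficient = 4
x_6 = 2.2500, f(x_6) = 0.778073, coefficient = 1

I ≈ (0.166667/3) × 16.983001 = 0.943500
Exact value: 0.943496
Error: 0.000004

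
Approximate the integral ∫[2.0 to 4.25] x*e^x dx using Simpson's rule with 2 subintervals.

f(x) = x*e^x
a = 2.0, b = 4.25, n = 2
h = (b - a)/n = 1.125000

Simpson's rule: (h/3)[f(x₀) + 4f(x₁) + 2f(x₂) + ... + f(xₙ)]

x_0 = 2.0000, f(x_0) = 14.778112, coefficient = 1
x_1 = 3.1250, f(x_1) = 71.124672, coefficient = 4
x_2 = 4.2500, f(x_2) = 297.948002, coefficient = 1

I ≈ (1.125000/3) × 597.224803 = 223.959301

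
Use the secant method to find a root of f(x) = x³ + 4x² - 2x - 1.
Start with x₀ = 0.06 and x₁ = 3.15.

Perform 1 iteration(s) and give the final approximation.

f(x) = x³ + 4x² - 2x - 1
x₀ = 0.06, x₁ = 3.15

Secant formula: x_{n+1} = x_n - f(x_n)(x_n - x_{n-1})/(f(x_n) - f(x_{n-1}))

Iteration 1:
  f(0.060000) = -1.105384
  f(3.150000) = 63.645875
  x_2 = 3.150000 - 63.645875×(3.150000 - 0.060000)/(63.645875 - (-1.105384))
       = 0.112750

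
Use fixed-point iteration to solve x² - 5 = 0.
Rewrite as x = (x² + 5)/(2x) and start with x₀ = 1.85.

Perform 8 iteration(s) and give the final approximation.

Equation: x² - 5 = 0
Fixed-point form: x = (x² + 5)/(2x)
x₀ = 1.85

x_1 = g(1.850000) = 2.276351
x_2 = g(2.276351) = 2.236424
x_3 = g(2.236424) = 2.236068
x_4 = g(2.236068) = 2.236068
x_5 = g(2.236068) = 2.236068
x_6 = g(2.236068) = 2.236068
x_7 = g(2.236068) = 2.236068
x_8 = g(2.236068) = 2.236068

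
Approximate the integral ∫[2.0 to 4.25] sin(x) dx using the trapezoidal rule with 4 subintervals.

f(x) = sin(x)
a = 2.0, b = 4.25, n = 4
h = (b - a)/n = 0.562500

Trapezoidal rule: (h/2)[f(x₀) + 2f(x₁) + 2f(x₂) + ... + f(xₙ)]

x_0 = 2.0000, f(x_0) = 0.909297, coefficient = 1
x_1 = 2.5625, f(x_1) = 0.547265, coefficient = 2
x_2 = 3.1250, f(x_2) = 0.016592, coefficient = 2
x_3 = 3.6875, f(x_3) = -0.519194, coefficient = 2
x_4 = 4.2500, f(x_4) = -0.894989, coefficient = 1

I ≈ (0.562500/2) × 0.103634 = 0.029147
Exact value: 0.029941
Error: 0.000794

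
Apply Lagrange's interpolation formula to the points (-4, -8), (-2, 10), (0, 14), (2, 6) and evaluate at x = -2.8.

Lagrange interpolation formula:
P(x) = Σ yᵢ × Lᵢ(x)
where Lᵢ(x) = Π_{j≠i} (x - xⱼ)/(xᵢ - xⱼ)

L_0(-2.8) = (-2.8 - (-2))/(-4 - (-2)) × (-2.8 - 0)/(-4 - 0) × (-2.8 - 2)/(-4 - 2) = 0.224000
L_1(-2.8) = (-2.8 - (-4))/(-2 - (-4)) × (-2.8 - 0)/(-2 - 0) × (-2.8 - 2)/(-2 - 2) = 1.008000
L_2(-2.8) = (-2.8 - (-4))/(0 - (-4)) × (-2.8 - (-2))/(0 - (-2)) × (-2.8 - 2)/(0 - 2) = -0.288000
L_3(-2.8) = (-2.8 - (-4))/(2 - (-4)) × (-2.8 - (-2))/(2 - (-2)) × (-2.8 - 0)/(2 - 0) = 0.056000

P(-2.8) = (-8)×L_0(-2.8) + 10×L_1(-2.8) + 14×L_2(-2.8) + 6×L_3(-2.8)
P(-2.8) = 4.592000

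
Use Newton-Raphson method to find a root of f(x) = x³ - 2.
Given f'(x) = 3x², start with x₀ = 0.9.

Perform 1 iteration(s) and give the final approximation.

f(x) = x³ - 2
f'(x) = 3x²
x₀ = 0.9

Newton-Raphson formula: x_{n+1} = x_n - f(x_n)/f'(x_n)

Iteration 1:
  f(0.900000) = -1.271000
  f'(0.900000) = 2.430000
  x_1 = 0.900000 - (-1.271000)/2.430000 = 1.423045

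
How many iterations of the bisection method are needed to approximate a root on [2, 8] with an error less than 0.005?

We need (b-a)/2^n ≤ 0.005
(8 - 2)/2^n ≤ 0.005
6/2^n ≤ 0.005
2^n ≥ 1200
n ≥ log₂(1200) = 10.23
n ≥ 11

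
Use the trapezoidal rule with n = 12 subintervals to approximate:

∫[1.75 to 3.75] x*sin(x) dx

f(x) = x*sin(x)
a = 1.75, b = 3.75, n = 12
h = (b - a)/n = 0.166667

Trapezoidal rule: (h/2)[f(x₀) + 2f(x₁) + 2f(x₂) + ... + f(xₙ)]

x_0 = 1.7500, f(x_0) = 1.721975, coefficient = 1
x_1 = 1.9167, f(x_1) = 1.803163, coefficient = 2
x_2 = 2.0833, f(x_2) = 1.815632, coefficient = 2
x_3 = 2.2500, f(x_3) = 1.750665, coefficient = 2
x_4 = 2.4167, f(x_4) = 1.602443, coefficient = 2
x_5 = 2.5833, f(x_5) = 1.368419, coefficient = 2
x_6 = 2.7500, f(x_6) = 1.049568, coefficient = 2
x_7 = 2.9167, f(x_7) = 0.650516, coefficient = 2
x_8 = 3.0833, f(x_8) = 0.179531, coefficient = 2
x_9 = 3.2500, f(x_9) = -0.351634, coefficient = 2
x_10 = 3.4167, f(x_10) = -0.928029, coefficient = 2
x_11 = 3.5833, f(x_11) = -1.531924, coefficient = 2
x_12 = 3.7500, f(x_12) = -2.143355, coefficient = 1

I ≈ (0.166667/2) × 14.395321 = 1.199610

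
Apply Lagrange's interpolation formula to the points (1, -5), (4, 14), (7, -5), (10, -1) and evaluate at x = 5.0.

Lagrange interpolation formula:
P(x) = Σ yᵢ × Lᵢ(x)
where Lᵢ(x) = Π_{j≠i} (x - xⱼ)/(xᵢ - xⱼ)

L_0(5.0) = (5.0 - 4)/(1 - 4) × (5.0 - 7)/(1 - 7) × (5.0 - 10)/(1 - 10) = -0.061728
L_1(5.0) = (5.0 - 1)/(4 - 1) × (5.0 - 7)/(4 - 7) × (5.0 - 10)/(4 - 10) = 0.740741
L_2(5.0) = (5.0 - 1)/(7 - 1) × (5.0 - 4)/(7 - 4) × (5.0 - 10)/(7 - 10) = 0.370370
L_3(5.0) = (5.0 - 1)/(10 - 1) × (5.0 - 4)/(10 - 4) × (5.0 - 7)/(10 - 7) = -0.049383

P(5.0) = (-5)×L_0(5.0) + 14×L_1(5.0) + (-5)×L_2(5.0) + (-1)×L_3(5.0)
P(5.0) = 8.876543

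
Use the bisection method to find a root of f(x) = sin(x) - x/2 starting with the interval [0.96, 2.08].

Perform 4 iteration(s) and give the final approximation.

f(x) = sin(x) - x/2
Initial interval: [0.96, 2.08]

Iteration 1:
  c_1 = (0.960000 + 2.080000)/2 = 1.520000
  f(c_1) = f(1.520000) = 0.238710
  f(a) × f(c) ≥ 0, new interval: [1.520000, 2.080000]
Iteration 2:
  c_2 = (1.520000 + 2.080000)/2 = 1.800000
  f(c_2) = f(1.800000) = 0.073848
  f(a) × f(c) ≥ 0, new interval: [1.800000, 2.080000]
Iteration 3:
  c_3 = (1.800000 + 2.080000)/2 = 1.940000
  f(c_3) = f(1.940000) = -0.037385
  f(a) × f(c) < 0, new interval: [1.800000, 1.940000]
Iteration 4:
  c_4 = (1.800000 + 1.940000)/2 = 1.870000
  f(c_4) = f(1.870000) = 0.020572
  f(a) × f(c) ≥ 0, new interval: [1.870000, 1.940000]

After 4 iteration(s), the approximation is c_4 = 1.870000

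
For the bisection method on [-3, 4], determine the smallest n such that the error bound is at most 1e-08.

We need (b-a)/2^n ≤ 1e-08
(4 - (-3))/2^n ≤ 1e-08
7/2^n ≤ 1e-08
2^n ≥ 700000000
n ≥ log₂(700000000) = 29.38
n ≥ 30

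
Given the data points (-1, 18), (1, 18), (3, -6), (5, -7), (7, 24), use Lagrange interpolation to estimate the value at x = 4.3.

Lagrange interpolation formula:
P(x) = Σ yᵢ × Lᵢ(x)
where Lᵢ(x) = Π_{j≠i} (x - xⱼ)/(xᵢ - xⱼ)

L_0(4.3) = (4.3 - 1)/(-1 - 1) × (4.3 - 3)/(-1 - 3) × (4.3 - 5)/(-1 - 5) × (4.3 - 7)/(-1 - 7) = 0.021115
L_1(4.3) = (4.3 - (-1))/(1 - (-1)) × (4.3 - 3)/(1 - 3) × (4.3 - 5)/(1 - 5) × (4.3 - 7)/(1 - 7) = -0.135647
L_2(4.3) = (4.3 - (-1))/(3 - (-1)) × (4.3 - 1)/(3 - 1) × (4.3 - 5)/(3 - 5) × (4.3 - 7)/(3 - 7) = 0.516502
L_3(4.3) = (4.3 - (-1))/(5 - (-1)) × (4.3 - 1)/(5 - 1) × (4.3 - 3)/(5 - 3) × (4.3 - 7)/(5 - 7) = 0.639478
L_4(4.3) = (4.3 - (-1))/(7 - (-1)) × (4.3 - 1)/(7 - 1) × (4.3 - 3)/(7 - 3) × (4.3 - 5)/(7 - 5) = -0.041448

P(4.3) = 18×L_0(4.3) + 18×L_1(4.3) + (-6)×L_2(4.3) + (-7)×L_3(4.3) + 24×L_4(4.3)
P(4.3) = -10.631677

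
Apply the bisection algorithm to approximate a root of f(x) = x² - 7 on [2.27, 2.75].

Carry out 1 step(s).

f(x) = x² - 7
Initial interval: [2.27, 2.75]

Iteration 1:
  c_1 = (2.270000 + 2.750000)/2 = 2.510000
  f(c_1) = f(2.510000) = -0.699900
  f(a) × f(c) ≥ 0, new interval: [2.510000, 2.750000]

After 1 iteration(s), the approximation is c_1 = 2.510000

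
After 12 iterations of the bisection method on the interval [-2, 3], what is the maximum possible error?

Bisection error bound: |error| ≤ (b-a)/2^n
|error| ≤ (3 - (-2))/2^12 = 5/2^12
|error| ≤ 0.0012207031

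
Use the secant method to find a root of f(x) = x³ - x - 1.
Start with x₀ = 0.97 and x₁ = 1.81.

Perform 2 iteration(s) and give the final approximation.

f(x) = x³ - x - 1
x₀ = 0.97, x₁ = 1.81

Secant formula: x_{n+1} = x_n - f(x_n)(x_n - x_{n-1})/(f(x_n) - f(x_{n-1}))

Iteration 1:
  f(0.970000) = -1.057327
  f(1.810000) = 3.119741
  x_2 = 1.810000 - 3.119741×(1.810000 - 0.970000)/(3.119741 - (-1.057327))
       = 1.182626
Iteration 2:
  f(1.810000) = 3.119741
  f(1.182626) = -0.528599
  x_3 = 1.182626 - (-0.528599)×(1.182626 - 1.810000)/(-0.528599 - 3.119741)
       = 1.273525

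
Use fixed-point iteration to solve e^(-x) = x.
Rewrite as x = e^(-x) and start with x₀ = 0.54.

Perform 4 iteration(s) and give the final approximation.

Equation: e^(-x) = x
Fixed-point form: x = e^(-x)
x₀ = 0.54

x_1 = g(0.540000) = 0.582748
x_2 = g(0.582748) = 0.558362
x_3 = g(0.558362) = 0.572146
x_4 = g(0.572146) = 0.564313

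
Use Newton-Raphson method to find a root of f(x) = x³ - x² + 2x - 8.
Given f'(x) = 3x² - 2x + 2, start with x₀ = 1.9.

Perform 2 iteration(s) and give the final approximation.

f(x) = x³ - x² + 2x - 8
f'(x) = 3x² - 2x + 2
x₀ = 1.9

Newton-Raphson formula: x_{n+1} = x_n - f(x_n)/f'(x_n)

Iteration 1:
  f(1.900000) = -0.951000
  f'(1.900000) = 9.030000
  x_1 = 1.900000 - (-0.951000)/9.030000 = 2.005316
Iteration 2:
  f(2.005316) = 0.053298
  f'(2.005316) = 10.053241
  x_2 = 2.005316 - 0.053298/10.053241 = 2.000014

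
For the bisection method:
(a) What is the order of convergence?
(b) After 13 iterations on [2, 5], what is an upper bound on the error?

(a) Bisection has linear (order 1) convergence; the error is halved each step.

(b) Error bound = (b-a)/2^n = (5 - 2)/2^{13}
    = 3/2^{13}

(a) 1 (linear); (b) error ≤ 3.66e-04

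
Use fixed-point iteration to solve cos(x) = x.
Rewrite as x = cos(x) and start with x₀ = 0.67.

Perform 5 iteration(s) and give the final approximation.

Equation: cos(x) = x
Fixed-point form: x = cos(x)
x₀ = 0.67

x_1 = g(0.670000) = 0.783822
x_2 = g(0.783822) = 0.708221
x_3 = g(0.708221) = 0.759521
x_4 = g(0.759521) = 0.725166
x_5 = g(0.725166) = 0.748389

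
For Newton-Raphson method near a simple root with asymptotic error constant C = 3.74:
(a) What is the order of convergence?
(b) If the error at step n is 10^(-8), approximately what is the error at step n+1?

(a) Newton-Raphson has quadratic (order 2) convergence near simple roots.
    This means |e_{n+1}| ≈ C|e_n|².

(b) With |e_n| = 10^(-8) and C = 3.74:
    |e_{n+1}| ≈ 3.74 × (10^(-8))² = 3.74 × 10^(-16)

(a) 2 (quadratic); (b) |e_{n+1}| ≈ 3.740e-16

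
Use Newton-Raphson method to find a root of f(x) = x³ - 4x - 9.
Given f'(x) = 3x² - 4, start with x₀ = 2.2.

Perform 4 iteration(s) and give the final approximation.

f(x) = x³ - 4x - 9
f'(x) = 3x² - 4
x₀ = 2.2

Newton-Raphson formula: x_{n+1} = x_n - f(x_n)/f'(x_n)

Iteration 1:
  f(2.200000) = -7.152000
  f'(2.200000) = 10.520000
  x_1 = 2.200000 - (-7.152000)/10.520000 = 2.879848
Iteration 2:
  f(2.879848) = 3.364696
  f'(2.879848) = 20.880572
  x_2 = 2.879848 - 3.364696/20.880572 = 2.718708
Iteration 3:
  f(2.718708) = 0.220151
  f'(2.718708) = 18.174118
  x_3 = 2.718708 - 0.220151/18.174118 = 2.706594
Iteration 4:
  f(2.706594) = 0.001195
  f'(2.706594) = 17.976960
  x_4 = 2.706594 - 0.001195/17.976960 = 2.706528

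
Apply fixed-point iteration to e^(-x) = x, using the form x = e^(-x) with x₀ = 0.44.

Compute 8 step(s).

Equation: e^(-x) = x
Fixed-point form: x = e^(-x)
x₀ = 0.44

x_1 = g(0.440000) = 0.644036
x_2 = g(0.644036) = 0.525168
x_3 = g(0.525168) = 0.591456
x_4 = g(0.591456) = 0.553521
x_5 = g(0.553521) = 0.574922
x_6 = g(0.574922) = 0.562749
x_7 = g(0.562749) = 0.569641
x_8 = g(0.569641) = 0.565728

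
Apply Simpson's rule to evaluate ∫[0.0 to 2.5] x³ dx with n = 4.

f(x) = x³
a = 0.0, b = 2.5, n = 4
h = (b - a)/n = 0.625000

Simpson's rule: (h/3)[f(x₀) + 4f(x₁) + 2f(x₂) + ... + f(xₙ)]

x_0 = 0.0000, f(x_0) = 0.000000, coefficient = 1
x_1 = 0.6250, f(x_1) = 0.244141, coefficient = 4
x_2 = 1.2500, f(x_2) = 1.953125, coefficient = 2
x_3 = 1.8750, f(x_3) = 6.591797, coefficient = 4
x_4 = 2.5000, f(x_4) = 15.625000, coefficient = 1

I ≈ (0.625000/3) × 46.875000 = 9.765625
Exact value: 9.765625
Error: 0.000000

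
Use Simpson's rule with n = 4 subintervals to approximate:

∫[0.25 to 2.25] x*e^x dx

f(x) = x*e^x
a = 0.25, b = 2.25, n = 4
h = (b - a)/n = 0.500000

Simpson's rule: (h/3)[f(x₀) + 4f(x₁) + 2f(x₂) + ... + f(xₙ)]

x_0 = 0.2500, f(x_0) = 0.321006, coefficient = 1
x_1 = 0.7500, f(x_1) = 1.587750, coefficient = 4
x_2 = 1.2500, f(x_2) = 4.362929, coefficient = 2
x_3 = 1.7500, f(x_3) = 10.070555, coefficient = 4
x_4 = 2.2500, f(x_4) = 21.347406, coefficient = 1

I ≈ (0.500000/3) × 77.027488 = 12.837915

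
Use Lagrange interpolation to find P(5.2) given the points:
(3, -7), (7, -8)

Lagrange interpolation formula:
P(x) = Σ yᵢ × Lᵢ(x)
where Lᵢ(x) = Π_{j≠i} (x - xⱼ)/(xᵢ - xⱼ)

L_0(5.2) = (5.2 - 7)/(3 - 7) = 0.450000
L_1(5.2) = (5.2 - 3)/(7 - 3) = 0.550000

P(5.2) = (-7)×L_0(5.2) + (-8)×L_1(5.2)
P(5.2) = -7.550000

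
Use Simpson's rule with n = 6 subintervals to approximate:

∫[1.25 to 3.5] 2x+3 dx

f(x) = 2x+3
a = 1.25, b = 3.5, n = 6
h = (b - a)/n = 0.375000

Simpson's rule: (h/3)[f(x₀) + 4f(x₁) + 2f(x₂) + ... + f(xₙ)]

x_0 = 1.2500, f(x_0) = 5.500000, coefficient = 1
x_1 = 1.6250, f(x_1) = 6.250000, coefficient = 4
x_2 = 2.0000, f(x_2) = 7.000000, coefficient = 2
x_3 = 2.3750, f(x_3) = 7.750000, coefficient = 4
x_4 = 2.7500, f(x_4) = 8.500000, coefficient = 2
x_5 = 3.1250, f(x_5) = 9.250000, coefficient = 4
x_6 = 3.5000, f(x_6) = 10.000000, coefficient = 1

I ≈ (0.375000/3) × 139.500000 = 17.437500
Exact value: 17.437500
Error: 0.000000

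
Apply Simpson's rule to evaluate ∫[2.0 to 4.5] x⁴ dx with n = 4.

f(x) = x⁴
a = 2.0, b = 4.5, n = 4
h = (b - a)/n = 0.625000

Simpson's rule: (h/3)[f(x₀) + 4f(x₁) + 2f(x₂) + ... + f(xₙ)]

x_0 = 2.0000, f(x_0) = 16.000000, coefficient = 1
x_1 = 2.6250, f(x_1) = 47.480713, coefficient = 4
x_2 = 3.2500, f(x_2) = 111.566406, coefficient = 2
x_3 = 3.8750, f(x_3) = 225.468994, coefficient = 4
x_4 = 4.5000, f(x_4) = 410.062500, coefficient = 1

I ≈ (0.625000/3) × 1740.994141 = 362.707113
Exact value: 362.656250
Error: 0.050863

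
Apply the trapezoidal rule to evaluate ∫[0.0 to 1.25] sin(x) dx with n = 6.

f(x) = sin(x)
a = 0.0, b = 1.25, n = 6
h = (b - a)/n = 0.208333

Trapezoidal rule: (h/2)[f(x₀) + 2f(x₁) + 2f(x₂) + ... + f(xₙ)]

x_0 = 0.0000, f(x_0) = 0.000000, coefficient = 1
x_1 = 0.2083, f(x_1) = 0.206830, coefficient = 2
x_2 = 0.4167, f(x_2) = 0.404715, coefficient = 2
x_3 = 0.6250, f(x_3) = 0.585097, coefficient = 2
x_4 = 0.8333, f(x_4) = 0.740177, coefficient = 2
x_5 = 1.0417, f(x_5) = 0.863247, coefficient = 2
x_6 = 1.2500, f(x_6) = 0.948985, coefficient = 1

I ≈ (0.208333/2) × 6.549115 = 0.682199
Exact value: 0.684678
Error: 0.002478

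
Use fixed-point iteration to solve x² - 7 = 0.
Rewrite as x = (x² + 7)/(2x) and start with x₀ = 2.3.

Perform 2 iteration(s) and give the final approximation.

Equation: x² - 7 = 0
Fixed-point form: x = (x² + 7)/(2x)
x₀ = 2.3

x_1 = g(2.300000) = 2.671739
x_2 = g(2.671739) = 2.645878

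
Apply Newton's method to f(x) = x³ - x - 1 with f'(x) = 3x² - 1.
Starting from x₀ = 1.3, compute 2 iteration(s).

f(x) = x³ - x - 1
f'(x) = 3x² - 1
x₀ = 1.3

Newton-Raphson formula: x_{n+1} = x_n - f(x_n)/f'(x_n)

Iteration 1:
  f(1.300000) = -0.103000
  f'(1.300000) = 4.070000
  x_1 = 1.300000 - (-0.103000)/4.070000 = 1.325307
Iteration 2:
  f(1.325307) = 0.002514
  f'(1.325307) = 4.269317
  x_2 = 1.325307 - 0.002514/4.269317 = 1.324718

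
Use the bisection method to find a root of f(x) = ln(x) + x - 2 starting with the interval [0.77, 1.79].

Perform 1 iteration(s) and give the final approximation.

f(x) = ln(x) + x - 2
Initial interval: [0.77, 1.79]

Iteration 1:
  c_1 = (0.770000 + 1.790000)/2 = 1.280000
  f(c_1) = f(1.280000) = -0.473140
  f(a) × f(c) ≥ 0, new interval: [1.280000, 1.790000]

After 1 iteration(s), the approximation is c_1 = 1.280000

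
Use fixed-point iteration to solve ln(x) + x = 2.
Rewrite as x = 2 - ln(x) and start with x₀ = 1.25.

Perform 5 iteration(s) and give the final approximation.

Equation: ln(x) + x = 2
Fixed-point form: x = 2 - ln(x)
x₀ = 1.25

x_1 = g(1.250000) = 1.776856
x_2 = g(1.776856) = 1.425154
x_3 = g(1.425154) = 1.645720
x_4 = g(1.645720) = 1.501822
x_5 = g(1.501822) = 1.593321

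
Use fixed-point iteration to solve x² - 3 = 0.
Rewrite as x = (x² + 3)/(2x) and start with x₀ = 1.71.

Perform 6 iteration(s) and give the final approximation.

Equation: x² - 3 = 0
Fixed-point form: x = (x² + 3)/(2x)
x₀ = 1.71

x_1 = g(1.710000) = 1.732193
x_2 = g(1.732193) = 1.732051
x_3 = g(1.732051) = 1.732051
x_4 = g(1.732051) = 1.732051
x_5 = g(1.732051) = 1.732051
x_6 = g(1.732051) = 1.732051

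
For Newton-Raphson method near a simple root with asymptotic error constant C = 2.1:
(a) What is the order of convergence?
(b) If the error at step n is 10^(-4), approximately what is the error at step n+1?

(a) Newton-Raphson has quadratic (order 2) convergence near simple roots.
    This means |e_{n+1}| ≈ C|e_n|².

(b) With |e_n| = 10^(-4) and C = 2.1:
    |e_{n+1}| ≈ 2.1 × (10^(-4))² = 2.1 × 10^(-8)

(a) 2 (quadratic); (b) |e_{n+1}| ≈ 2.100e-08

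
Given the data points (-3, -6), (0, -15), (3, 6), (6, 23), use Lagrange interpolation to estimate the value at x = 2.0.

Lagrange interpolation formula:
P(x) = Σ yᵢ × Lᵢ(x)
where Lᵢ(x) = Π_{j≠i} (x - xⱼ)/(xᵢ - xⱼ)

L_0(2.0) = (2.0 - 0)/(-3 - 0) × (2.0 - 3)/(-3 - 3) × (2.0 - 6)/(-3 - 6) = -0.049383
L_1(2.0) = (2.0 - (-3))/(0 - (-3)) × (2.0 - 3)/(0 - 3) × (2.0 - 6)/(0 - 6) = 0.370370
L_2(2.0) = (2.0 - (-3))/(3 - (-3)) × (2.0 - 0)/(3 - 0) × (2.0 - 6)/(3 - 6) = 0.740741
L_3(2.0) = (2.0 - (-3))/(6 - (-3)) × (2.0 - 0)/(6 - 0) × (2.0 - 3)/(6 - 3) = -0.061728

P(2.0) = (-6)×L_0(2.0) + (-15)×L_1(2.0) + 6×L_2(2.0) + 23×L_3(2.0)
P(2.0) = -2.234568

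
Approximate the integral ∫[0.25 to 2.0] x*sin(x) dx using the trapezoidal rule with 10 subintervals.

f(x) = x*sin(x)
a = 0.25, b = 2.0, n = 10
h = (b - a)/n = 0.175000

Trapezoidal rule: (h/2)[f(x₀) + 2f(x₁) + 2f(x₂) + ... + f(xₙ)]

x_0 = 0.2500, f(x_0) = 0.061851, coefficient = 1
x_1 = 0.4250, f(x_1) = 0.175236, coefficient = 2
x_2 = 0.6000, f(x_2) = 0.338785, coefficient = 2
x_3 = 0.7750, f(x_3) = 0.542280, coefficient = 2
x_4 = 0.9500, f(x_4) = 0.772745, coefficient = 2
x_5 = 1.1250, f(x_5) = 1.015051, coefficient = 2
x_6 = 1.3000, f(x_6) = 1.252626, coefficient = 2
x_7 = 1.4750, f(x_7) = 1.468237, coefficient = 2
x_8 = 1.6500, f(x_8) = 1.644827, coefficient = 2
x_9 = 1.8250, f(x_9) = 1.766352, coefficient = 2
x_10 = 2.0000, f(x_10) = 1.818595, coefficient = 1

I ≈ (0.175000/2) × 19.832724 = 1.735363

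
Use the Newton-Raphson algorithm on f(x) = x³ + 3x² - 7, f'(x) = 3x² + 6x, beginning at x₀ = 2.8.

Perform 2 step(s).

f(x) = x³ + 3x² - 7
f'(x) = 3x² + 6x
x₀ = 2.8

Newton-Raphson formula: x_{n+1} = x_n - f(x_n)/f'(x_n)

Iteration 1:
  f(2.800000) = 38.472000
  f'(2.800000) = 40.320000
  x_1 = 2.800000 - 38.472000/40.320000 = 1.845833
Iteration 2:
  f(1.845833) = 9.510242
  f'(1.845833) = 21.296302
  x_2 = 1.845833 - 9.510242/21.296302 = 1.399266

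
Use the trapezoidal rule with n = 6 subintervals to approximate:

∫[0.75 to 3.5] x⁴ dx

f(x) = x⁴
a = 0.75, b = 3.5, n = 6
h = (b - a)/n = 0.458333

Trapezoidal rule: (h/2)[f(x₀) + 2f(x₁) + 2f(x₂) + ... + f(xₙ)]

x_0 = 0.7500, f(x_0) = 0.316406, coefficient = 1
x_1 = 1.2083, f(x_1) = 2.131803, coefficient = 2
x_2 = 1.6667, f(x_2) = 7.716049, coefficient = 2
x_3 = 2.1250, f(x_3) = 20.390869, coefficient = 2
x_4 = 2.5833, f(x_4) = 44.537085, coefficient = 2
x_5 = 3.0417, f(x_5) = 85.594621, coefficient = 2
x_6 = 3.5000, f(x_6) = 150.062500, coefficient = 1

I ≈ (0.458333/2) × 471.119762 = 107.964945
Exact value: 104.996289
Error: 2.968656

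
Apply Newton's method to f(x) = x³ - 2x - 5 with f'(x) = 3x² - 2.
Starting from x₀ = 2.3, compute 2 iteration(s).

f(x) = x³ - 2x - 5
f'(x) = 3x² - 2
x₀ = 2.3

Newton-Raphson formula: x_{n+1} = x_n - f(x_n)/f'(x_n)

Iteration 1:
  f(2.300000) = 2.567000
  f'(2.300000) = 13.870000
  x_1 = 2.300000 - 2.567000/13.870000 = 2.114924
Iteration 2:
  f(2.114924) = 0.230006
  f'(2.114924) = 11.418714
  x_2 = 2.114924 - 0.230006/11.418714 = 2.094781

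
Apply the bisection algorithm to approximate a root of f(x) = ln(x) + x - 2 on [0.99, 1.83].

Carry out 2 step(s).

f(x) = ln(x) + x - 2
Initial interval: [0.99, 1.83]

Iteration 1:
  c_1 = (0.990000 + 1.830000)/2 = 1.410000
  f(c_1) = f(1.410000) = -0.246410
  f(a) × f(c) ≥ 0, new interval: [1.410000, 1.830000]
Iteration 2:
  c_2 = (1.410000 + 1.830000)/2 = 1.620000
  f(c_2) = f(1.620000) = 0.102426
  f(a) × f(c) < 0, new interval: [1.410000, 1.620000]

After 2 iteration(s), the approximation is c_2 = 1.620000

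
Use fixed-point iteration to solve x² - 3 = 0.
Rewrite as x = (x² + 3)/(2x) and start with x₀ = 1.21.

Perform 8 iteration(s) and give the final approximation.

Equation: x² - 3 = 0
Fixed-point form: x = (x² + 3)/(2x)
x₀ = 1.21

x_1 = g(1.210000) = 1.844669
x_2 = g(1.844669) = 1.735489
x_3 = g(1.735489) = 1.732054
x_4 = g(1.732054) = 1.732051
x_5 = g(1.732051) = 1.732051
x_6 = g(1.732051) = 1.732051
x_7 = g(1.732051) = 1.732051
x_8 = g(1.732051) = 1.732051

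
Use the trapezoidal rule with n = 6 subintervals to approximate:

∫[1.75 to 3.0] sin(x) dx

f(x) = sin(x)
a = 1.75, b = 3.0, n = 6
h = (b - a)/n = 0.208333

Trapezoidal rule: (h/2)[f(x₀) + 2f(x₁) + 2f(x₂) + ... + f(xₙ)]

x_0 = 1.7500, f(x_0) = 0.983986, coefficient = 1
x_1 = 1.9583, f(x_1) = 0.925843, coefficient = 2
x_2 = 2.1667, f(x_2) = 0.827660, coefficient = 2
x_3 = 2.3750, f(x_3) = 0.693685, coefficient = 2
x_4 = 2.5833, f(x_4) = 0.529711, coefficient = 2
x_5 = 2.7917, f(x_5) = 0.342828, coefficient = 2
x_6 = 3.0000, f(x_6) = 0.141120, coefficient = 1

I ≈ (0.208333/2) × 7.764560 = 0.808808
Exact value: 0.811746
Error: 0.002938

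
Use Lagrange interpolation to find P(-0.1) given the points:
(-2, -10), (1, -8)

Lagrange interpolation formula:
P(x) = Σ yᵢ × Lᵢ(x)
where Lᵢ(x) = Π_{j≠i} (x - xⱼ)/(xᵢ - xⱼ)

L_0(-0.1) = (-0.1 - 1)/(-2 - 1) = 0.366667
L_1(-0.1) = (-0.1 - (-2))/(1 - (-2)) = 0.633333

P(-0.1) = (-10)×L_0(-0.1) + (-8)×L_1(-0.1)
P(-0.1) = -8.733333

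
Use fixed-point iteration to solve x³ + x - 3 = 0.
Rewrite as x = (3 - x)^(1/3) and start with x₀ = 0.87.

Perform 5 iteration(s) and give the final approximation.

Equation: x³ + x - 3 = 0
Fixed-point form: x = (3 - x)^(1/3)
x₀ = 0.87

x_1 = g(0.870000) = 1.286648
x_2 = g(1.286648) = 1.196600
x_3 = g(1.196600) = 1.217206
x_4 = g(1.217206) = 1.212552
x_5 = g(1.212552) = 1.213606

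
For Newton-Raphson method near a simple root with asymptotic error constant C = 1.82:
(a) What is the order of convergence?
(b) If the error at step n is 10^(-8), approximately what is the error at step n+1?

(a) Newton-Raphson has quadratic (order 2) convergence near simple roots.
    This means |e_{n+1}| ≈ C|e_n|².

(b) With |e_n| = 10^(-8) and C = 1.82:
    |e_{n+1}| ≈ 1.82 × (10^(-8))² = 1.82 × 10^(-16)

(a) 2 (quadratic); (b) |e_{n+1}| ≈ 1.820e-16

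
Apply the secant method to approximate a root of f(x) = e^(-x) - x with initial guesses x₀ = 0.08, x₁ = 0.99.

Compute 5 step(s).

f(x) = e^(-x) - x
x₀ = 0.08, x₁ = 0.99

Secant formula: x_{n+1} = x_n - f(x_n)(x_n - x_{n-1})/(f(x_n) - f(x_{n-1}))

Iteration 1:
  f(0.080000) = 0.843116
  f(0.990000) = -0.618423
  x_2 = 0.990000 - (-0.618423)×(0.990000 - 0.080000)/(-0.618423 - 0.843116)
       = 0.604950
Iteration 2:
  f(0.990000) = -0.618423
  f(0.604950) = -0.058849
  x_3 = 0.604950 - (-0.058849)×(0.604950 - 0.990000)/(-0.058849 - (-0.618423))
       = 0.564456
Iteration 3:
  f(0.604950) = -0.058849
  f(0.564456) = 0.004214
  x_4 = 0.564456 - 0.004214×(0.564456 - 0.604950)/(0.004214 - (-0.058849))
       = 0.567162
Iteration 4:
  f(0.564456) = 0.004214
  f(0.567162) = -0.000029
  x_5 = 0.567162 - (-0.000029)×(0.567162 - 0.564456)/(-0.000029 - 0.004214)
       = 0.567143
Iteration 5:
  f(0.567162) = -0.000029
  f(0.567143) = 0.000000
  x_6 = 0.567143 - 0.000000×(0.567143 - 0.567162)/(0.000000 - (-0.000029))
       = 0.567143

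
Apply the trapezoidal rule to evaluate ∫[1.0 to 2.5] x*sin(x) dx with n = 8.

f(x) = x*sin(x)
a = 1.0, b = 2.5, n = 8
h = (b - a)/n = 0.187500

Trapezoidal rule: (h/2)[f(x₀) + 2f(x₁) + 2f(x₂) + ... + f(xₙ)]

x_0 = 1.0000, f(x_0) = 0.841471, coefficient = 1
x_1 = 1.1875, f(x_1) = 1.101331, coefficient = 2
x_2 = 1.3750, f(x_2) = 1.348728, coefficient = 2
x_3 = 1.5625, f(x_3) = 1.562446, coefficient = 2
x_4 = 1.7500, f(x_4) = 1.721975, coefficient = 2
x_5 = 1.9375, f(x_5) = 1.808684, coefficient = 2
x_6 = 2.1250, f(x_6) = 1.806930, coefficient = 2
x_7 = 2.3125, f(x_7) = 1.705050, coefficient = 2
x_8 = 2.5000, f(x_8) = 1.496180, coefficient = 1

I ≈ (0.187500/2) × 24.447939 = 2.291994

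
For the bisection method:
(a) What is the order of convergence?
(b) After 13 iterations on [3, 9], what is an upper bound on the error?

(a) Bisection has linear (order 1) convergence; the error is halved each step.

(b) Error bound = (b-a)/2^n = (9 - 3)/2^{13}
    = 6/2^{13}

(a) 1 (linear); (b) error ≤ 7.32e-04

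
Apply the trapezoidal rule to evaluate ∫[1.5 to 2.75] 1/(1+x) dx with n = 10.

f(x) = 1/(1+x)
a = 1.5, b = 2.75, n = 10
h = (b - a)/n = 0.125000

Trapezoidal rule: (h/2)[f(x₀) + 2f(x₁) + 2f(x₂) + ... + f(xₙ)]

x_0 = 1.5000, f(x_0) = 0.400000, coefficient = 1
x_1 = 1.6250, f(x_1) = 0.380952, coefficient = 2
x_2 = 1.7500, f(x_2) = 0.363636, coefficient = 2
x_3 = 1.8750, f(x_3) = 0.347826, coefficient = 2
x_4 = 2.0000, f(x_4) = 0.333333, coefficient = 2
x_5 = 2.1250, f(x_5) = 0.320000, coefficient = 2
x_6 = 2.2500, f(x_6) = 0.307692, coefficient = 2
x_7 = 2.3750, f(x_7) = 0.296296, coefficient = 2
x_8 = 2.5000, f(x_8) = 0.285714, coefficient = 2
x_9 = 2.6250, f(x_9) = 0.275862, coefficient = 2
x_10 = 2.7500, f(x_10) = 0.266667, coefficient = 1

I ≈ (0.125000/2) × 6.489293 = 0.405581
Exact value: 0.405465
Error: 0.000116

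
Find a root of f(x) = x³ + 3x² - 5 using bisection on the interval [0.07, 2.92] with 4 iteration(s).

f(x) = x³ + 3x² - 5
Initial interval: [0.07, 2.92]

Iteration 1:
  c_1 = (0.070000 + 2.920000)/2 = 1.495000
  f(c_1) = f(1.495000) = 5.046437
  f(a) × f(c) < 0, new interval: [0.070000, 1.495000]
Iteration 2:
  c_2 = (0.070000 + 1.495000)/2 = 0.782500
  f(c_2) = f(0.782500) = -2.683952
  f(a) × f(c) ≥ 0, new interval: [0.782500, 1.495000]
Iteration 3:
  c_3 = (0.782500 + 1.495000)/2 = 1.138750
  f(c_3) = f(1.138750) = 0.366931
  f(a) × f(c) < 0, new interval: [0.782500, 1.138750]
Iteration 4:
  c_4 = (0.782500 + 1.138750)/2 = 0.960625
  f(c_4) = f(0.960625) = -1.345134
  f(a) × f(c) ≥ 0, new interval: [0.960625, 1.138750]

After 4 iteration(s), the approximation is c_4 = 0.960625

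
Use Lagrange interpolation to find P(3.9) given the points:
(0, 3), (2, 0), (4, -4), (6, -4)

Lagrange interpolation formula:
P(x) = Σ yᵢ × Lᵢ(x)
where Lᵢ(x) = Π_{j≠i} (x - xⱼ)/(xᵢ - xⱼ)

L_0(3.9) = (3.9 - 2)/(0 - 2) × (3.9 - 4)/(0 - 4) × (3.9 - 6)/(0 - 6) = -0.008313
L_1(3.9) = (3.9 - 0)/(2 - 0) × (3.9 - 4)/(2 - 4) × (3.9 - 6)/(2 - 6) = 0.051188
L_2(3.9) = (3.9 - 0)/(4 - 0) × (3.9 - 2)/(4 - 2) × (3.9 - 6)/(4 - 6) = 0.972562
L_3(3.9) = (3.9 - 0)/(6 - 0) × (3.9 - 2)/(6 - 2) × (3.9 - 4)/(6 - 4) = -0.015438

P(3.9) = 3×L_0(3.9) + 0×L_1(3.9) + (-4)×L_2(3.9) + (-4)×L_3(3.9)
P(3.9) = -3.853438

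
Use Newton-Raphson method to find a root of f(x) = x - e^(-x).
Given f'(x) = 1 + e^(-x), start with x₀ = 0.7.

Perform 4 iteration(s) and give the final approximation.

f(x) = x - e^(-x)
f'(x) = 1 + e^(-x)
x₀ = 0.7

Newton-Raphson formula: x_{n+1} = x_n - f(x_n)/f'(x_n)

Iteration 1:
  f(0.700000) = 0.203415
  f'(0.700000) = 1.496585
  x_1 = 0.700000 - 0.203415/1.496585 = 0.564081
Iteration 2:
  f(0.564081) = -0.004802
  f'(0.564081) = 1.568883
  x_2 = 0.564081 - (-0.004802)/1.568883 = 0.567142
Iteration 3:
  f(0.567142) = -0.000003
  f'(0.567142) = 1.567144
  x_3 = 0.567142 - (-0.000003)/1.567144 = 0.567143
Iteration 4:
  f(0.567143) = 0.000000
  f'(0.567143) = 1.567143
  x_4 = 0.567143 - 0.000000/1.567143 = 0.567143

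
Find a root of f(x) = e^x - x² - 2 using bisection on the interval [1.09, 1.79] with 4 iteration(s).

f(x) = e^x - x² - 2
Initial interval: [1.09, 1.79]

Iteration 1:
  c_1 = (1.090000 + 1.790000)/2 = 1.440000
  f(c_1) = f(1.440000) = 0.147096
  f(a) × f(c) < 0, new interval: [1.090000, 1.440000]
Iteration 2:
  c_2 = (1.090000 + 1.440000)/2 = 1.265000
  f(c_2) = f(1.265000) = -0.057132
  f(a) × f(c) ≥ 0, new interval: [1.265000, 1.440000]
Iteration 3:
  c_3 = (1.265000 + 1.440000)/2 = 1.352500
  f(c_3) = f(1.352500) = 0.037825
  f(a) × f(c) < 0, new interval: [1.265000, 1.352500]
Iteration 4:
  c_4 = (1.265000 + 1.352500)/2 = 1.308750
  f(c_4) = f(1.308750) = -0.011283
  f(a) × f(c) ≥ 0, new interval: [1.308750, 1.352500]

After 4 iteration(s), the approximation is c_4 = 1.308750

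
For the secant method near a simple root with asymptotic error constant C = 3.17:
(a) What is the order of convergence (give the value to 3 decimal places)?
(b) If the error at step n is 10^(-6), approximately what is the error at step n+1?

(a) Secant method has superlinear convergence with order φ = (1+√5)/2 ≈ 1.618.
    This means |e_{n+1}| ≈ C|e_n|^1.618.

(b) With |e_n| = 10^(-6) and C = 3.17:
    |e_{n+1}| ≈ 3.17 × (10^(-6))^1.618 = 3.17 × 10^(-9.71)

(a) ≈ 1.618 (golden ratio); (b) |e_{n+1}| ≈ 6.207e-10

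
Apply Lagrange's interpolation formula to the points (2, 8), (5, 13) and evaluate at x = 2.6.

Lagrange interpolation formula:
P(x) = Σ yᵢ × Lᵢ(x)
where Lᵢ(x) = Π_{j≠i} (x - xⱼ)/(xᵢ - xⱼ)

L_0(2.6) = (2.6 - 5)/(2 - 5) = 0.800000
L_1(2.6) = (2.6 - 2)/(5 - 2) = 0.200000

P(2.6) = 8×L_0(2.6) + 13×L_1(2.6)
P(2.6) = 9.000000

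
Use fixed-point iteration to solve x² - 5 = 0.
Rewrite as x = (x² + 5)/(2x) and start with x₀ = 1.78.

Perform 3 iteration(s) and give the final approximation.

Equation: x² - 5 = 0
Fixed-point form: x = (x² + 5)/(2x)
x₀ = 1.78

x_1 = g(1.780000) = 2.294494
x_2 = g(2.294494) = 2.236812
x_3 = g(2.236812) = 2.236068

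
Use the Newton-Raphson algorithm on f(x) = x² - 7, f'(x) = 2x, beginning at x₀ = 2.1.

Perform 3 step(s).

f(x) = x² - 7
f'(x) = 2x
x₀ = 2.1

Newton-Raphson formula: x_{n+1} = x_n - f(x_n)/f'(x_n)

Iteration 1:
  f(2.100000) = -2.590000
  f'(2.100000) = 4.200000
  x_1 = 2.100000 - (-2.590000)/4.200000 = 2.716667
Iteration 2:
  f(2.716667) = 0.380278
  f'(2.716667) = 5.433333
  x_2 = 2.716667 - 0.380278/5.433333 = 2.646677
Iteration 3:
  f(2.646677) = 0.004899
  f'(2.646677) = 5.293354
  x_3 = 2.646677 - 0.004899/5.293354 = 2.645751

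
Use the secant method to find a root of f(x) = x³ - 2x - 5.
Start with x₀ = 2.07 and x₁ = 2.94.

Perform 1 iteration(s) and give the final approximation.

f(x) = x³ - 2x - 5
x₀ = 2.07, x₁ = 2.94

Secant formula: x_{n+1} = x_n - f(x_n)(x_n - x_{n-1})/(f(x_n) - f(x_{n-1}))

Iteration 1:
  f(2.070000) = -0.270257
  f(2.940000) = 14.532184
  x_2 = 2.940000 - 14.532184×(2.940000 - 2.070000)/(14.532184 - (-0.270257))
       = 2.085884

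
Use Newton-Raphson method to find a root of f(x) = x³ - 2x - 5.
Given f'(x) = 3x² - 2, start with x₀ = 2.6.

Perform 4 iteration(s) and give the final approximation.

f(x) = x³ - 2x - 5
f'(x) = 3x² - 2
x₀ = 2.6

Newton-Raphson formula: x_{n+1} = x_n - f(x_n)/f'(x_n)

Iteration 1:
  f(2.600000) = 7.376000
  f'(2.600000) = 18.280000
  x_1 = 2.600000 - 7.376000/18.280000 = 2.196499
Iteration 2:
  f(2.196499) = 1.204247
  f'(2.196499) = 12.473822
  x_2 = 2.196499 - 1.204247/12.473822 = 2.099957
Iteration 3:
  f(2.099957) = 0.060517
  f'(2.099957) = 11.229458
  x_3 = 2.099957 - 0.060517/11.229458 = 2.094568
Iteration 4:
  f(2.094568) = 0.000183
  f'(2.094568) = 11.161644
  x_4 = 2.094568 - 0.000183/11.161644 = 2.094551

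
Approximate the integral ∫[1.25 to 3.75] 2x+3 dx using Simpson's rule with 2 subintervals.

f(x) = 2x+3
a = 1.25, b = 3.75, n = 2
h = (b - a)/n = 1.250000

Simpson's rule: (h/3)[f(x₀) + 4f(x₁) + 2f(x₂) + ... + f(xₙ)]

x_0 = 1.2500, f(x_0) = 5.500000, coefficient = 1
x_1 = 2.5000, f(x_1) = 8.000000, coefficient = 4
x_2 = 3.7500, f(x_2) = 10.500000, coefficient = 1

I ≈ (1.250000/3) × 48.000000 = 20.000000
Exact value: 20.000000
Error: 0.000000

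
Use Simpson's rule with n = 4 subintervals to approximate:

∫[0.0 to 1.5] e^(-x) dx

f(x) = e^(-x)
a = 0.0, b = 1.5, n = 4
h = (b - a)/n = 0.375000

Simpson's rule: (h/3)[f(x₀) + 4f(x₁) + 2f(x₂) + ... + f(xₙ)]

x_0 = 0.0000, f(x_0) = 1.000000, coefficient = 1
x_1 = 0.3750, f(x_1) = 0.687289, coefficient = 4
x_2 = 0.7500, f(x_2) = 0.472367, coefficient = 2
x_3 = 1.1250, f(x_3) = 0.324652, coefficient = 4
x_4 = 1.5000, f(x_4) = 0.223130, coefficient = 1

I ≈ (0.375000/3) × 6.215630 = 0.776954
Exact value: 0.776870
Error: 0.000084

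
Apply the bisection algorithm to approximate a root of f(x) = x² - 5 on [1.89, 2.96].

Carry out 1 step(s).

f(x) = x² - 5
Initial interval: [1.89, 2.96]

Iteration 1:
  c_1 = (1.890000 + 2.960000)/2 = 2.425000
  f(c_1) = f(2.425000) = 0.880625
  f(a) × f(c) < 0, new interval: [1.890000, 2.425000]

After 1 iteration(s), the approximation is c_1 = 2.425000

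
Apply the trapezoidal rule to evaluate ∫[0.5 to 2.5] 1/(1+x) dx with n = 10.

f(x) = 1/(1+x)
a = 0.5, b = 2.5, n = 10
h = (b - a)/n = 0.200000

Trapezoidal rule: (h/2)[f(x₀) + 2f(x₁) + 2f(x₂) + ... + f(xₙ)]

x_0 = 0.5000, f(x_0) = 0.666667, coefficient = 1
x_1 = 0.7000, f(x_1) = 0.588235, coefficient = 2
x_2 = 0.9000, f(x_2) = 0.526316, coefficient = 2
x_3 = 1.1000, f(x_3) = 0.476190, coefficient = 2
x_4 = 1.3000, f(x_4) = 0.434783, coefficient = 2
x_5 = 1.5000, f(x_5) = 0.400000, coefficient = 2
x_6 = 1.7000, f(x_6) = 0.370370, coefficient = 2
x_7 = 1.9000, f(x_7) = 0.344828, coefficient = 2
x_8 = 2.1000, f(x_8) = 0.322581, coefficient = 2
x_9 = 2.3000, f(x_9) = 0.303030, coefficient = 2
x_10 = 2.5000, f(x_10) = 0.285714, coefficient = 1

I ≈ (0.200000/2) × 8.485047 = 0.848505
Exact value: 0.847298
Error: 0.001207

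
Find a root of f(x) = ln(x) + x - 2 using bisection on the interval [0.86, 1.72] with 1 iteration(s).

f(x) = ln(x) + x - 2
Initial interval: [0.86, 1.72]

Iteration 1:
  c_1 = (0.860000 + 1.720000)/2 = 1.290000
  f(c_1) = f(1.290000) = -0.455358
  f(a) × f(c) ≥ 0, new interval: [1.290000, 1.720000]

After 1 iteration(s), the approximation is c_1 = 1.290000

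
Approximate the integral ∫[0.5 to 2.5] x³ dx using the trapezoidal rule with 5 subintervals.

f(x) = x³
a = 0.5, b = 2.5, n = 5
h = (b - a)/n = 0.400000

Trapezoidal rule: (h/2)[f(x₀) + 2f(x₁) + 2f(x₂) + ... + f(xₙ)]

x_0 = 0.5000, f(x_0) = 0.125000, coefficient = 1
x_1 = 0.9000, f(x_1) = 0.729000, coefficient = 2
x_2 = 1.3000, f(x_2) = 2.197000, coefficient = 2
x_3 = 1.7000, f(x_3) = 4.913000, coefficient = 2
x_4 = 2.1000, f(x_4) = 9.261000, coefficient = 2
x_5 = 2.5000, f(x_5) = 15.625000, coefficient = 1

I ≈ (0.400000/2) × 49.950000 = 9.990000
Exact value: 9.750000
Error: 0.240000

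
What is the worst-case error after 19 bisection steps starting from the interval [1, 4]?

Bisection error bound: |error| ≤ (b-a)/2^n
|error| ≤ (4 - 1)/2^19 = 3/2^19
|error| ≤ 0.0000057220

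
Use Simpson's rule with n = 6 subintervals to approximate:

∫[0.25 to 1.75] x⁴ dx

f(x) = x⁴
a = 0.25, b = 1.75, n = 6
h = (b - a)/n = 0.250000

Simpson's rule: (h/3)[f(x₀) + 4f(x₁) + 2f(x₂) + ... + f(xₙ)]

x_0 = 0.2500, f(x_0) = 0.003906, coefficient = 1
x_1 = 0.5000, f(x_1) = 0.062500, coefficient = 4
x_2 = 0.7500, f(x_2) = 0.316406, coefficient = 2
x_3 = 1.0000, f(x_3) = 1.000000, coefficient = 4
x_4 = 1.2500, f(x_4) = 2.441406, coefficient = 2
x_5 = 1.5000, f(x_5) = 5.062500, coefficient = 4
x_6 = 1.7500, f(x_6) = 9.378906, coefficient = 1

I ≈ (0.250000/3) × 39.398438 = 3.283203
Exact value: 3.282422
Error: 0.000781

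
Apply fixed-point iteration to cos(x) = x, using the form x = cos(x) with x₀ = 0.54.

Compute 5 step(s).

Equation: cos(x) = x
Fixed-point form: x = cos(x)
x₀ = 0.54

x_1 = g(0.540000) = 0.857709
x_2 = g(0.857709) = 0.654172
x_3 = g(0.654172) = 0.793552
x_4 = g(0.793552) = 0.701318
x_5 = g(0.701318) = 0.763993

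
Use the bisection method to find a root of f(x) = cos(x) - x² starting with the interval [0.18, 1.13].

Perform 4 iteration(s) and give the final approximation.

f(x) = cos(x) - x²
Initial interval: [0.18, 1.13]

Iteration 1:
  c_1 = (0.180000 + 1.130000)/2 = 0.655000
  f(c_1) = f(0.655000) = 0.364023
  f(a) × f(c) ≥ 0, new interval: [0.655000, 1.130000]
Iteration 2:
  c_2 = (0.655000 + 1.130000)/2 = 0.892500
  f(c_2) = f(0.892500) = -0.169089
  f(a) × f(c) < 0, new interval: [0.655000, 0.892500]
Iteration 3:
  c_3 = (0.655000 + 0.892500)/2 = 0.773750
  f(c_3) = f(0.773750) = 0.116606
  f(a) × f(c) ≥ 0, new interval: [0.773750, 0.892500]
Iteration 4:
  c_4 = (0.773750 + 0.892500)/2 = 0.833125
  f(c_4) = f(0.833125) = -0.021531
  f(a) × f(c) < 0, new interval: [0.773750, 0.833125]

After 4 iteration(s), the approximation is c_4 = 0.833125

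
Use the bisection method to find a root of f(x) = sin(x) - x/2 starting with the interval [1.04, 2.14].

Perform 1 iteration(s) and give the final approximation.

f(x) = sin(x) - x/2
Initial interval: [1.04, 2.14]

Iteration 1:
  c_1 = (1.040000 + 2.140000)/2 = 1.590000
  f(c_1) = f(1.590000) = 0.204816
  f(a) × f(c) ≥ 0, new interval: [1.590000, 2.140000]

After 1 iteration(s), the approximation is c_1 = 1.590000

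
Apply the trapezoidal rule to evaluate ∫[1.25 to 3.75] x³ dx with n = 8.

f(x) = x³
a = 1.25, b = 3.75, n = 8
h = (b - a)/n = 0.312500

Trapezoidal rule: (h/2)[f(x₀) + 2f(x₁) + 2f(x₂) + ... + f(xₙ)]

x_0 = 1.2500, f(x_0) = 1.953125, coefficient = 1
x_1 = 1.5625, f(x_1) = 3.814697, coefficient = 2
x_2 = 1.8750, f(x_2) = 6.591797, coefficient = 2
x_3 = 2.1875, f(x_3) = 10.467529, coefficient = 2
x_4 = 2.5000, f(x_4) = 15.625000, coefficient = 2
x_5 = 2.8125, f(x_5) = 22.247314, coefficient = 2
x_6 = 3.1250, f(x_6) = 30.517578, coefficient = 2
x_7 = 3.4375, f(x_7) = 40.618896, coefficient = 2
x_8 = 3.7500, f(x_8) = 52.734375, coefficient = 1

I ≈ (0.312500/2) × 314.453125 = 49.133301
Exact value: 48.828125
Error: 0.305176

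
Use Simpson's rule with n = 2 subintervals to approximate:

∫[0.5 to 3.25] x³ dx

f(x) = x³
a = 0.5, b = 3.25, n = 2
h = (b - a)/n = 1.375000

Simpson's rule: (h/3)[f(x₀) + 4f(x₁) + 2f(x₂) + ... + f(xₙ)]

x_0 = 0.5000, f(x_0) = 0.125000, coefficient = 1
x_1 = 1.8750, f(x_1) = 6.591797, coefficient = 4
x_2 = 3.2500, f(x_2) = 34.328125, coefficient = 1

I ≈ (1.375000/3) × 60.820312 = 27.875977
Exact value: 27.875977
Error: 0.000000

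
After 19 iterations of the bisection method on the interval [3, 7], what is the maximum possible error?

Bisection error bound: |error| ≤ (b-a)/2^n
|error| ≤ (7 - 3)/2^19 = 4/2^19
|error| ≤ 0.0000076294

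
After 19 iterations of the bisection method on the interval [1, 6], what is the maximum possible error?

Bisection error bound: |error| ≤ (b-a)/2^n
|error| ≤ (6 - 1)/2^19 = 5/2^19
|error| ≤ 0.0000095367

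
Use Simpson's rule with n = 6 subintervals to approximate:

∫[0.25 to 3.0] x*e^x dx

f(x) = x*e^x
a = 0.25, b = 3.0, n = 6
h = (b - a)/n = 0.458333

Simpson's rule: (h/3)[f(x₀) + 4f(x₁) + 2f(x₂) + ... + f(xₙ)]

x_0 = 0.2500, f(x_0) = 0.321006, coefficient = 1
x_1 = 0.7083, f(x_1) = 1.438345, coefficient = 4
x_2 = 1.1667, f(x_2) = 3.746482, coefficient = 2
x_3 = 1.6250, f(x_3) = 8.252431, coefficient = 4
x_4 = 2.0833, f(x_4) = 16.731656, coefficient = 2
x_5 = 2.5417, f(x_5) = 32.281254, coefficient = 4
x_6 = 3.0000, f(x_6) = 60.256611, coefficient = 1

I ≈ (0.458333/3) × 269.422014 = 41.161697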